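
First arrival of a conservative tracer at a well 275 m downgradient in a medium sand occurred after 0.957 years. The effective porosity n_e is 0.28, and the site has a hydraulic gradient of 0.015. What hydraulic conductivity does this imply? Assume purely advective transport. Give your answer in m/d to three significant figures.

t = 0.957 years = 349.3 d
v = L / t = 275 / 349.3 = 0.7873 m/d
K = v · n / i = 0.7873 × 0.28 / 0.015 = 14.7 m/d

14.7 m/d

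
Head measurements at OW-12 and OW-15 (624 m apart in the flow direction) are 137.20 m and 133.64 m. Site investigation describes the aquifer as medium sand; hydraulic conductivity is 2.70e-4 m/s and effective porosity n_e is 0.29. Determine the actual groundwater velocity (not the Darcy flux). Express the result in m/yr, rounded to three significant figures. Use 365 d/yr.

168 m/yr

Hydraulic gradient i = (137.20 − 133.64) / 624 = 3.56 / 624 = 0.005705
K = 2.70e-4 m/s × 86400 s/d = 23.33 m/d
Specific discharge q = 23.33 × 0.005705 = 0.1331 m/d
Average linear velocity = 0.1331 / 0.29 = 0.4589 m/d
   = 0.4589 × 365 = 168 m/yr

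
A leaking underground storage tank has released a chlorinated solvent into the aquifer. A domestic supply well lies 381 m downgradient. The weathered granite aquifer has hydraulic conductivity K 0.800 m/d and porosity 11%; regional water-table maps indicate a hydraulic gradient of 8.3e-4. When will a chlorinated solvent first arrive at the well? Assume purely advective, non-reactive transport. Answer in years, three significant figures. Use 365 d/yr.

173 years

Specific discharge q = 0.800 × 8.3e-4 = 6.640e-4 m/d
Seepage velocity v = q / n = 6.640e-4 / 0.11 = 0.006036 m/d
t = L / v = 381 / 0.006036 = 63120 d
   = 63120 / 365 = 173 yr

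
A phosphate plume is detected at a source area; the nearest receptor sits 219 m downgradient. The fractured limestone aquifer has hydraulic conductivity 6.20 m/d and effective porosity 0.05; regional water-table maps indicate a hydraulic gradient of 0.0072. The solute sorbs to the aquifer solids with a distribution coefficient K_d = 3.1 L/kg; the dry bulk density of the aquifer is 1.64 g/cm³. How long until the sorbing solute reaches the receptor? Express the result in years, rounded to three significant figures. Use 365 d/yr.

Darcy flux q = K·i = 6.20 × 0.0072 = 0.04464 m/d
v_s = q/n_e = 0.04464/0.05 = 0.8928 m/d
Retardation R = 1 + ρ_b·K_d/n = 1 + 1.64×3.1/0.05 = 102.7
Contaminant velocity v_c = v/R = 0.8928/102.7 = 0.008695 m/d
t = L/v_c = 219/0.008695 = 25190 d
   = 25190/365 = 69.0 yr

69.0 years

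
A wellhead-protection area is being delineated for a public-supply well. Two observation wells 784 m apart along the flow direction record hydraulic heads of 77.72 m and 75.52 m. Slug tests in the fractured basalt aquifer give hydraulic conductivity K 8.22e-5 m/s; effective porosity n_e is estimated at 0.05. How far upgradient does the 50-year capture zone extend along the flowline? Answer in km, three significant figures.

7.27 km

Hydraulic gradient i = (77.72 − 75.52) / 784 = 2.20 / 784 = 0.002806
K = 8.22e-5 m/s × 86400 s/d = 7.102 m/d
Darcy flux q = K·i = 7.102 × 0.002806 = 0.01993 m/d
v = Ki/n = 7.102·0.002806/0.05 = 0.3986 m/d
T = 50 yr × 365 = 18250 d
L = v × T = 0.3986 × 18250 = 7274 m
   = 7.27 km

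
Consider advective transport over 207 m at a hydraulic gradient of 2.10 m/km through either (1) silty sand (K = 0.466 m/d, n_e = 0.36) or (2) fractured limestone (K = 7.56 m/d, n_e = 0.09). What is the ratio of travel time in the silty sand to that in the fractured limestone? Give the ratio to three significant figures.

64.9

Unit 1 (silty sand): v = 0.466×0.0021/0.36 = 0.002718 m/d, t = 207/0.002718 = 76150 d
Unit 2 (fractured limestone): v = 7.56×0.0021/0.09 = 0.1764 m/d, t = 207/0.1764 = 1173 d
t(silty sand) / t(fractured limestone) = 76150/1173 = 64.9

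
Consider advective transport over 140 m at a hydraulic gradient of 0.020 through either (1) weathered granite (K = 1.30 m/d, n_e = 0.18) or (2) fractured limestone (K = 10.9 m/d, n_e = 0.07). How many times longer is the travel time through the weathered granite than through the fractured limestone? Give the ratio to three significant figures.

21.6

Unit 1 (weathered granite): v = 1.30×0.020/0.18 = 0.1444 m/d, t = 140/0.1444 = 969.2 d
Unit 2 (fractured limestone): v = 10.9×0.020/0.07 = 3.114 m/d, t = 140/3.114 = 44.95 d
t(weathered granite) / t(fractured limestone) = 969.2/44.95 = 21.6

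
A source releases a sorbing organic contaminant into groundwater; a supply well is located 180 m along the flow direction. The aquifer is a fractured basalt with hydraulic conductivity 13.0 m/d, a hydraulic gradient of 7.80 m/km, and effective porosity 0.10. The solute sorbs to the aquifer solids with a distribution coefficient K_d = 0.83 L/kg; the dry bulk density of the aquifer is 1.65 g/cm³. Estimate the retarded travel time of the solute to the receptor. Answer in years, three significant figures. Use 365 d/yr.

7.15 years

Darcy flux q = K·i = 13.0 × 0.0078 = 0.1014 m/d
Seepage velocity v = q / n = 0.1014 / 0.10 = 1.014 m/d
Retardation R = 1 + ρ_b·K_d/n = 1 + 1.65×0.83/0.10 = 14.69
Contaminant velocity v_c = v/R = 1.014/14.69 = 0.06900 m/d
t = L/v_c = 180/0.06900 = 2609 d
   = 2609/365 = 7.15 yr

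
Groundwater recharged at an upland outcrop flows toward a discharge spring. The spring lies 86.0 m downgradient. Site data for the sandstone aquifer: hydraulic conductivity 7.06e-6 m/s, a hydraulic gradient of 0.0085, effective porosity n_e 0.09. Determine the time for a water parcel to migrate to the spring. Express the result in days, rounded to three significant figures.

K = 7.06e-6 m/s × 86400 s/d = 0.6100 m/d
Darcy flux q = K·i = 0.6100 × 0.0085 = 0.005185 m/d
v_s = q/n_e = 0.005185/0.09 = 0.05761 m/d
t = L / v = 86.0 / 0.05761 = 1493 d

1490 days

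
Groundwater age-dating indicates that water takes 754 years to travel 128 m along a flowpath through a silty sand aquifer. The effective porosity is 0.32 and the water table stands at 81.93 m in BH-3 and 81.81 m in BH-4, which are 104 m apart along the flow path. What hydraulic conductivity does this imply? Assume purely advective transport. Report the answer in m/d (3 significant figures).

0.129 m/d

Hydraulic gradient i = (81.93 − 81.81) / 104 = 0.12 / 104 = 0.001154
t = 754 years = 275200 d
v = L / t = 128 / 275200 = 4.651e-4 m/d
K = v · n / i = 4.651e-4 × 0.32 / 0.001154 = 0.129 m/d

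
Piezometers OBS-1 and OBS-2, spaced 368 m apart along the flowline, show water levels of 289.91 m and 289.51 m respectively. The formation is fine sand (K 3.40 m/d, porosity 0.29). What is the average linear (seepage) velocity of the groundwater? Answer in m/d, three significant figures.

Hydraulic gradient i = (289.91 − 289.51) / 368 = 0.40 / 368 = 0.001087
q = Ki = 3.40 × 0.001087 = 0.003696 m/d
Average linear velocity = 0.003696 / 0.29 = 0.01274 m/d

0.0127 m/d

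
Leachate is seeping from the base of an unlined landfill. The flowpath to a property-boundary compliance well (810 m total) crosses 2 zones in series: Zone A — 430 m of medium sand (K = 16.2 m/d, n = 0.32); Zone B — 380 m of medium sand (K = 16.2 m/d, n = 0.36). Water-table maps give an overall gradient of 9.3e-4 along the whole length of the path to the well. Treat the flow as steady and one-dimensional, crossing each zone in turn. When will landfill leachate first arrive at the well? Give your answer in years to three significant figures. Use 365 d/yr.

For zones in series the flux q is common to all zones; the equivalent conductivity is the harmonic (thickness-weighted) mean, K_eq = L_total / Σ(L_j/K_j).
Σ(L/K) = 430/16.2 + 380/16.2 = 26.54 + 23.46 = 50.00 d
K_eq = L_total / Σ(L/K) = 810 / 50.00 = 16.20 m/d
q = K_eq · i = 16.20 × 9.3e-4 = 0.01507 m/d (same in every zone)
Zone A: v = q/n = 0.01507/0.32 = 0.04708 m/d → t_A = 430/0.04708 = 9133 d
Zone B: v = q/n = 0.01507/0.36 = 0.04185 m/d → t_B = 380/0.04185 = 9080 d
Total t = 9133 + 9080 = 18210 d
   = 18210 / 365 = 49.9 yr

49.9 years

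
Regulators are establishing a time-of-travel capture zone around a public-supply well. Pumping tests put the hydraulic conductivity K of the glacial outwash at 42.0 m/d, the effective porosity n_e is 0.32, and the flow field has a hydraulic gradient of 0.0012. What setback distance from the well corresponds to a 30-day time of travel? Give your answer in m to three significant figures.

4.73 m

q = Ki = 42.0 × 0.0012 = 0.05040 m/d
v_s = q/n_e = 0.05040/0.32 = 0.1575 m/d
L = v × T = 0.1575 × 30 = 4.725 m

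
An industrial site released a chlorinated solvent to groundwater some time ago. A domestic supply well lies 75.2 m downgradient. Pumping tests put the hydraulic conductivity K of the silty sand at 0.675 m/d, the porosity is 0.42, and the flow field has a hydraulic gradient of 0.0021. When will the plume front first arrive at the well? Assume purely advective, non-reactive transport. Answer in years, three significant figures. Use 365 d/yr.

Darcy flux q = K·i = 0.675 × 0.0021 = 0.001418 m/d
v_s = q/n_e = 0.001418/0.42 = 0.003375 m/d
t = L / v = 75.2 / 0.003375 = 22280 d
   = 22280 / 365 = 61.0 yr

61.0 years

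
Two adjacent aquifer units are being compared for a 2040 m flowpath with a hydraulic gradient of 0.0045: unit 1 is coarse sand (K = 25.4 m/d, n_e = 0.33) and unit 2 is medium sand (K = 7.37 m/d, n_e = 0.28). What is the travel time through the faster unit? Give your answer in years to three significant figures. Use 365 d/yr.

Unit 1 (coarse sand): v = 25.4×0.0045/0.33 = 0.3464 m/d, t = 2040/0.3464 = 5890 d
Unit 2 (medium sand): v = 7.37×0.0045/0.28 = 0.1184 m/d, t = 2040/0.1184 = 17220 d
Faster: 5890 d / 365 = 16.1 yr

16.1 years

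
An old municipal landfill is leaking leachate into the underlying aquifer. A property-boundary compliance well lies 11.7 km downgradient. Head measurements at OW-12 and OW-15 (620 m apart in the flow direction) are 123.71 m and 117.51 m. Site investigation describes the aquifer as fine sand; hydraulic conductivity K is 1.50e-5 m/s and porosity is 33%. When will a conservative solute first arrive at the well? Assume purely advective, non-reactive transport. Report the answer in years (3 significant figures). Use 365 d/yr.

Hydraulic gradient i = (123.71 − 117.51) / 620 = 6.20 / 620 = 0.01000
K = 1.50e-5 m/s × 86400 s/d = 1.296 m/d
q = Ki = 1.296 × 0.01000 = 0.01296 m/d
v_s = q/n_e = 0.01296/0.33 = 0.03927 m/d
L = 11.7 km = 11700 m
t = L / v = 11700 / 0.03927 = 297900 d
   = 297900 / 365 = 816 yr

816 years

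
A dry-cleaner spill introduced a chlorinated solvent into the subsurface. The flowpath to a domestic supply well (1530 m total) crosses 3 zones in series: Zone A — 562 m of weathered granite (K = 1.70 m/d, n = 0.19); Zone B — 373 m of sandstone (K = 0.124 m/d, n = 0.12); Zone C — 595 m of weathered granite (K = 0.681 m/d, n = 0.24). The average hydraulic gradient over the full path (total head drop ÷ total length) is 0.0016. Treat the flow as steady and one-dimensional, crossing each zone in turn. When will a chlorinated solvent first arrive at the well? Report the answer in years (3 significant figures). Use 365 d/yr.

Continuity: the same q passes through each zone, so ΔH = q·Σ(L_j/K_j) — the zones act as resistances in series.
Σ(L/K) = 562/1.70 + 373/0.124 + 595/0.681 = 330.6 + 3008 + 873.7 = 4212 d
K_eq = L_total / Σ(L/K) = 1530 / 4212 = 0.3632 m/d
q = K_eq · i = 0.3632 × 0.0016 = 5.811e-4 m/d (same in every zone)
Zone A: v = q/n = 5.811e-4/0.19 = 0.003059 m/d → t_A = 562/0.003059 = 183700 d
Zone B: v = q/n = 5.811e-4/0.12 = 0.004843 m/d → t_B = 373/0.004843 = 77020 d
Zone C: v = q/n = 5.811e-4/0.24 = 0.002421 m/d → t_C = 595/0.002421 = 245700 d
Total t = 183700 + 77020 + 245700 = 506500 d
   = 506500 / 365 = 1390 yr

1390 years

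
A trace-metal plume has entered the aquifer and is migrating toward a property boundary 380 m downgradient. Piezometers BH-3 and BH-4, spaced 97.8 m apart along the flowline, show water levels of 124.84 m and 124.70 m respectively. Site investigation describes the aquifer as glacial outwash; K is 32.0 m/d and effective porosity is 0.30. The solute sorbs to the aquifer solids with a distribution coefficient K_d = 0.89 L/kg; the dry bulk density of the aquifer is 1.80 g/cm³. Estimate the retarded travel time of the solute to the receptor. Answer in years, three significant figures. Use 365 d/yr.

43.2 years

Hydraulic gradient i = (124.84 − 124.70) / 97.8 = 0.14 / 97.8 = 0.001431
Darcy flux q = K·i = 32.0 × 0.001431 = 0.04581 m/d
Seepage velocity v = q / n = 0.04581 / 0.30 = 0.1527 m/d
Retardation R = 1 + ρ_b·K_d/n = 1 + 1.80×0.89/0.30 = 6.340
Contaminant velocity v_c = v/R = 0.1527/6.340 = 0.02408 m/d
t = L/v_c = 380/0.02408 = 15780 d
   = 15780/365 = 43.2 yr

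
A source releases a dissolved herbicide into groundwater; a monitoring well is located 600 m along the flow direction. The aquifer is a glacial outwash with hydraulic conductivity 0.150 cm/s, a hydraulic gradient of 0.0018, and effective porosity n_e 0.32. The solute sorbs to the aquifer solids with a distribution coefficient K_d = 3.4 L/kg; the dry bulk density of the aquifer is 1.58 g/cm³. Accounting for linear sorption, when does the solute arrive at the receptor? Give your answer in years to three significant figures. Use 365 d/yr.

K = 0.150 cm/s × 864 = 129.6 m/d
Specific discharge q = 129.6 × 0.0018 = 0.2333 m/d
Seepage velocity v = q / n = 0.2333 / 0.32 = 0.7290 m/d
Retardation R = 1 + ρ_b·K_d/n = 1 + 1.58×3.4/0.32 = 17.79
Contaminant velocity v_c = v/R = 0.7290/17.79 = 0.04098 m/d
t = L/v_c = 600/0.04098 = 14640 d
   = 14640/365 = 40.1 yr

40.1 years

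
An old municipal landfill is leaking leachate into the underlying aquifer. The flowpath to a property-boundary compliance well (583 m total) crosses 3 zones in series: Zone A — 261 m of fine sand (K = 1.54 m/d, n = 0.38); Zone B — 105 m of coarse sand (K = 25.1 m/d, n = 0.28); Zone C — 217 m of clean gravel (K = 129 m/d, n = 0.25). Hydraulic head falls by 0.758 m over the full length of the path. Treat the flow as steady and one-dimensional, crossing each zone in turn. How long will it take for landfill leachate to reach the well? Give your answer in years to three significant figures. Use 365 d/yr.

116 years

Continuity: the same q passes through each zone, so ΔH = q·Σ(L_j/K_j) — the zones act as resistances in series.
Σ(L/K) = 261/1.54 + 105/25.1 + 217/129 = 169.5 + 4.183 + 1.682 = 175.3 d
q = ΔH / Σ(L/K) = 0.758 / 175.3 = 0.004323 m/d (same in every zone)
Zone A: v = q/n = 0.004323/0.38 = 0.01138 m/d → t_A = 261/0.01138 = 22940 d
Zone B: v = q/n = 0.004323/0.28 = 0.01544 m/d → t_B = 105/0.01544 = 6801 d
Zone C: v = q/n = 0.004323/0.25 = 0.01729 m/d → t_C = 217/0.01729 = 12550 d
Total t = 22940 + 6801 + 12550 = 42290 d
   = 42290 / 365 = 116 yr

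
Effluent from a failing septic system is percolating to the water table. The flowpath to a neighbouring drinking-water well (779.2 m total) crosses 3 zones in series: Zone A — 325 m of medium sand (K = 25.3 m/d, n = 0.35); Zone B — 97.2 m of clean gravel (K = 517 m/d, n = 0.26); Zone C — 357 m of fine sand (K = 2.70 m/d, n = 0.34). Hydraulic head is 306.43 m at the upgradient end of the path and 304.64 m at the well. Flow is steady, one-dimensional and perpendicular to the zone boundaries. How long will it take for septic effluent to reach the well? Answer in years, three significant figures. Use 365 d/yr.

Total head drop ΔH = 306.43 − 304.64 = 1.79 m
Continuity: the same q passes through each zone, so ΔH = q·Σ(L_j/K_j) — the zones act as resistances in series.
Σ(L/K) = 325/25.3 + 97.2/517 + 357/2.70 = 12.85 + 0.1880 + 132.2 = 145.3 d
q = ΔH / Σ(L/K) = 1.79 / 145.3 = 0.01232 m/d (same in every zone)
Zone A: v = q/n = 0.01232/0.35 = 0.03521 m/d → t_A = 325/0.03521 = 9231 d
Zone B: v = q/n = 0.01232/0.26 = 0.04740 m/d → t_B = 97.2/0.04740 = 2051 d
Zone C: v = q/n = 0.01232/0.34 = 0.03624 m/d → t_C = 357/0.03624 = 9850 d
Total t = 9231 + 2051 + 9850 = 21130 d
   = 21130 / 365 = 57.9 yr

57.9 years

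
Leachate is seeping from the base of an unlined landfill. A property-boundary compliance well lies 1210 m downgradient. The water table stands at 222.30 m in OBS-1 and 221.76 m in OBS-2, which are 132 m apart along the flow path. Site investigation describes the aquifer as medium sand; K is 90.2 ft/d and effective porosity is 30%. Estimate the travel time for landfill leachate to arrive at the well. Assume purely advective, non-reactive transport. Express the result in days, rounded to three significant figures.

Hydraulic gradient i = (222.30 − 221.76) / 132 = 0.54 / 132 = 0.004091
K = 90.2 ft/d × 0.3048 = 27.49 m/d
q = Ki = 27.49 × 0.004091 = 0.1125 m/d
Seepage velocity v = q / n = 0.1125 / 0.30 = 0.3749 m/d
t = L / v = 1210 / 0.3749 = 3227 d

3230 days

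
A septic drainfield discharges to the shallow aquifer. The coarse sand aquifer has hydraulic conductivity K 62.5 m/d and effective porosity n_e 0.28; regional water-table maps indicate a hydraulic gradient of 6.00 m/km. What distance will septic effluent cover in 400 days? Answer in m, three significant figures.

536 m

Darcy flux q = K·i = 62.5 × 0.0060 = 0.3750 m/d
v_s = q/n_e = 0.3750/0.28 = 1.339 m/d
L = v × T = 1.339 × 400 = 535.7 m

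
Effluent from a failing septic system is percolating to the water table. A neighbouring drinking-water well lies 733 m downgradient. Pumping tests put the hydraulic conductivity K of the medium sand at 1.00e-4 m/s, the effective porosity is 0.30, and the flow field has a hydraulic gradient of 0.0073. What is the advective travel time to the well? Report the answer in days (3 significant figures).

3490 days

K = 1.00e-4 m/s × 86400 s/d = 8.640 m/d
q = Ki = 8.640 × 0.0073 = 0.06307 m/d
Average linear velocity = 0.06307 / 0.30 = 0.2102 m/d
t = L / v = 733 / 0.2102 = 3486 d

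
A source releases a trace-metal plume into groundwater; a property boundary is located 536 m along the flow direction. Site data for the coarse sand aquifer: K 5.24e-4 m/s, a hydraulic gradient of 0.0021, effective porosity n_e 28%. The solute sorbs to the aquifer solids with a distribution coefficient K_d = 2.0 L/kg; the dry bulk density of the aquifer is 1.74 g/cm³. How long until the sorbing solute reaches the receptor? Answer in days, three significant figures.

21200 days

K = 5.24e-4 m/s × 86400 s/d = 45.27 m/d
Specific discharge q = 45.27 × 0.0021 = 0.09507 m/d
v_s = q/n_e = 0.09507/0.28 = 0.3396 m/d
Retardation R = 1 + ρ_b·K_d/n = 1 + 1.74×2.0/0.28 = 13.43
Contaminant velocity v_c = v/R = 0.3396/13.43 = 0.02529 m/d
t = L/v_c = 536/0.02529 = 21200 d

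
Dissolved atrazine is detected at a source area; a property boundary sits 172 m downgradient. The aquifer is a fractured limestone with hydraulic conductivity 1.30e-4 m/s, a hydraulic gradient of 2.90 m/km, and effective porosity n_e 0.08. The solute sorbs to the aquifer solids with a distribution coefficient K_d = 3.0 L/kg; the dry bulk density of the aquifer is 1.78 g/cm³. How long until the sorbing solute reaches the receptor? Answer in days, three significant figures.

28600 days

K = 1.30e-4 m/s × 86400 s/d = 11.23 m/d
q = Ki = 11.23 × 0.0029 = 0.03257 m/d
Seepage velocity v = q / n = 0.03257 / 0.08 = 0.4072 m/d
Retardation R = 1 + ρ_b·K_d/n = 1 + 1.78×3.0/0.08 = 67.75
Contaminant velocity v_c = v/R = 0.4072/67.75 = 0.006010 m/d
t = L/v_c = 172/0.006010 = 28620 d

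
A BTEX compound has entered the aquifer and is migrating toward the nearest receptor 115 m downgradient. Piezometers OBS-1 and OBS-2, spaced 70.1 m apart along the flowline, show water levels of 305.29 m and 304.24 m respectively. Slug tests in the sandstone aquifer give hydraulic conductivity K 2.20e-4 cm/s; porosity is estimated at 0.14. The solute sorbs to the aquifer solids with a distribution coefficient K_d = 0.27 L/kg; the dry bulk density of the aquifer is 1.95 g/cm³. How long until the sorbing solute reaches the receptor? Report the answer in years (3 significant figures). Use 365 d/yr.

73.8 years

Hydraulic gradient i = (305.29 − 304.24) / 70.1 = 1.05 / 70.1 = 0.01498
K = 2.20e-4 cm/s × 864 = 0.1901 m/d
Specific discharge q = 0.1901 × 0.01498 = 0.002847 m/d
Average linear velocity = 0.002847 / 0.14 = 0.02034 m/d
Retardation R = 1 + ρ_b·K_d/n = 1 + 1.95×0.27/0.14 = 4.761
Contaminant velocity v_c = v/R = 0.02034/4.761 = 0.004272 m/d
t = L/v_c = 115/0.004272 = 26920 d
   = 26920/365 = 73.8 yr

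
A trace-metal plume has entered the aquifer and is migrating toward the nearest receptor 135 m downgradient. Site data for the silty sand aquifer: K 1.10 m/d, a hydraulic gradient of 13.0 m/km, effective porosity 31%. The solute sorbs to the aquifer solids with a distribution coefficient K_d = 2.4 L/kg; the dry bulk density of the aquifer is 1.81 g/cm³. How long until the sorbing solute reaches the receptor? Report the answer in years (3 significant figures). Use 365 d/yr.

Specific discharge q = 1.10 × 0.013 = 0.01430 m/d
Average linear velocity = 0.01430 / 0.31 = 0.04613 m/d
Retardation R = 1 + ρ_b·K_d/n = 1 + 1.81×2.4/0.31 = 15.01
Contaminant velocity v_c = v/R = 0.04613/15.01 = 0.003073 m/d
t = L/v_c = 135/0.003073 = 43940 d
   = 43940/365 = 120 yr

120 years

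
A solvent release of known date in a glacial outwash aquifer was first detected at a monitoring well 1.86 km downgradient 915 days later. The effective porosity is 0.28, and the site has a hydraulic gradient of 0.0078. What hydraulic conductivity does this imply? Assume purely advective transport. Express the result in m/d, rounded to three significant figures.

73.0 m/d

L = 1.86 km = 1860 m
v = L / t = 1860 / 915 = 2.033 m/d
K = v · n / i = 2.033 × 0.28 / 0.0078 = 73.0 m/d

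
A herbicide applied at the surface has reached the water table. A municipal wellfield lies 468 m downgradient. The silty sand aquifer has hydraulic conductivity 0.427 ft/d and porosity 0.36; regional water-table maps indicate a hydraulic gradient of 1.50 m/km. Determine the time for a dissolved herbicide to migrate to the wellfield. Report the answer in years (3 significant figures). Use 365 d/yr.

K = 0.427 ft/d × 0.3048 = 0.1301 m/d
q = Ki = 0.1301 × 0.0015 = 1.952e-4 m/d
Average linear velocity = 1.952e-4 / 0.36 = 5.423e-4 m/d
t = L / v = 468 / 5.423e-4 = 863000 d
   = 863000 / 365 = 2360 yr

2360 years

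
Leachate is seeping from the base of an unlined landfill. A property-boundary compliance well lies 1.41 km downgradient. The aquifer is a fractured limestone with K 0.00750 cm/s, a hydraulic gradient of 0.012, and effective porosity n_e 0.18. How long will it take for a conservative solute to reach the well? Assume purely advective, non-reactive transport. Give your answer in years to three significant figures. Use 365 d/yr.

K = 0.00750 cm/s × 864 = 6.480 m/d
q = Ki = 6.480 × 0.012 = 0.07776 m/d
Seepage velocity v = q / n = 0.07776 / 0.18 = 0.4320 m/d
L = 1.41 km = 1410 m
t = L / v = 1410 / 0.4320 = 3264 d
   = 3264 / 365 = 8.94 yr

8.94 years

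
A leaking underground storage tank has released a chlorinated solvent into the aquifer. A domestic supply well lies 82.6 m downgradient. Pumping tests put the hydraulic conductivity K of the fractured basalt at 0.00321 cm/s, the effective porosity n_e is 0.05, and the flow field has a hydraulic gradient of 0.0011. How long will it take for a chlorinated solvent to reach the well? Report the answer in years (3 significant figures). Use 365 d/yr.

3.71 years

K = 0.00321 cm/s × 864 = 2.773 m/d
Darcy flux q = K·i = 2.773 × 0.0011 = 0.003051 m/d
Seepage velocity v = q / n = 0.003051 / 0.05 = 0.06102 m/d
t = L / v = 82.6 / 0.06102 = 1354 d
   = 1354 / 365 = 3.71 yr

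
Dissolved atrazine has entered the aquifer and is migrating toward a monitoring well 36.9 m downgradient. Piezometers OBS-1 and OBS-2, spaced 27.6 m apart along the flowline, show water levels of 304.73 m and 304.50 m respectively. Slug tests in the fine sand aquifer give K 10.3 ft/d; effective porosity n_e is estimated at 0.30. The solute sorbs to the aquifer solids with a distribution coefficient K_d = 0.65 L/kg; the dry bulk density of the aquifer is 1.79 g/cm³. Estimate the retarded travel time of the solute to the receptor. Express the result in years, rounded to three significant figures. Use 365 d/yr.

Hydraulic gradient i = (304.73 − 304.50) / 27.6 = 0.23 / 27.6 = 0.008333
K = 10.3 ft/d × 0.3048 = 3.139 m/d
q = Ki = 3.139 × 0.008333 = 0.02616 m/d
v_s = q/n_e = 0.02616/0.30 = 0.08721 m/d
Retardation R = 1 + ρ_b·K_d/n = 1 + 1.79×0.65/0.30 = 4.878
Contaminant velocity v_c = v/R = 0.08721/4.878 = 0.01788 m/d
t = L/v_c = 36.9/0.01788 = 2064 d
   = 2064/365 = 5.66 yr

5.66 years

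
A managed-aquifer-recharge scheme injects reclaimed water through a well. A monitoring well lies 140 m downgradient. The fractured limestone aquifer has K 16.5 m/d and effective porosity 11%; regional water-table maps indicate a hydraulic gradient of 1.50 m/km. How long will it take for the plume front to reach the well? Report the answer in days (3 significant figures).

Specific discharge q = 16.5 × 0.0015 = 0.02475 m/d
Seepage velocity v = q / n = 0.02475 / 0.11 = 0.2250 m/d
t = L / v = 140 / 0.2250 = 622.2 d

622 days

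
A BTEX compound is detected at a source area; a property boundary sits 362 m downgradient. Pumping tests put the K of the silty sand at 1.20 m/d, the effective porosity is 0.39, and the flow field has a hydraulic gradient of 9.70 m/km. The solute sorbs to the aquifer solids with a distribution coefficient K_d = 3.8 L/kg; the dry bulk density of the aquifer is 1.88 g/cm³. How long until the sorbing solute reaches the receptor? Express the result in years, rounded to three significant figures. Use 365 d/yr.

642 years

Darcy flux q = K·i = 1.20 × 0.0097 = 0.01164 m/d
Average linear velocity = 0.01164 / 0.39 = 0.02985 m/d
Retardation R = 1 + ρ_b·K_d/n = 1 + 1.88×3.8/0.39 = 19.32
Contaminant velocity v_c = v/R = 0.02985/19.32 = 0.001545 m/d
t = L/v_c = 362/0.001545 = 234300 d
   = 234300/365 = 642 yr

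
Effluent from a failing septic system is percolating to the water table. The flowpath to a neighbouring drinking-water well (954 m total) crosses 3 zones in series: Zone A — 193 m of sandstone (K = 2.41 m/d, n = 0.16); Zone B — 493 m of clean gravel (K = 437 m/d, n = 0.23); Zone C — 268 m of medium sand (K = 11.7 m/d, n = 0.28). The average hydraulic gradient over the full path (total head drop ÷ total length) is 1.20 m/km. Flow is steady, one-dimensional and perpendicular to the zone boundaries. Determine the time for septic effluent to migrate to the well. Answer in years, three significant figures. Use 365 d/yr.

54.6 years

Continuity: the same q passes through each zone, so ΔH = q·Σ(L_j/K_j) — the zones act as resistances in series.
Σ(L/K) = 193/2.41 + 493/437 + 268/11.7 = 80.08 + 1.128 + 22.91 = 104.1 d
K_eq = L_total / Σ(L/K) = 954 / 104.1 = 9.163 m/d
q = K_eq · i = 9.163 × 0.0012 = 0.01100 m/d (same in every zone)
Zone A: v = q/n = 0.01100/0.16 = 0.06872 m/d → t_A = 193/0.06872 = 2808 d
Zone B: v = q/n = 0.01100/0.23 = 0.04781 m/d → t_B = 493/0.04781 = 10310 d
Zone C: v = q/n = 0.01100/0.28 = 0.03927 m/d → t_C = 268/0.03927 = 6825 d
Total t = 2808 + 10310 + 6825 = 19950 d
   = 19950 / 365 = 54.6 yr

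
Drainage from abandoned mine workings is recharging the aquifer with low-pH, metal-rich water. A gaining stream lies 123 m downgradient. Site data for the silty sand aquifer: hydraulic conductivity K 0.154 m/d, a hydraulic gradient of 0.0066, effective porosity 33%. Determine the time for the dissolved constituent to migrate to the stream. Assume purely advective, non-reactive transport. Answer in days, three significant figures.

39900 days

Darcy flux q = K·i = 0.154 × 0.0066 = 0.001016 m/d
v = Ki/n = 0.154·0.0066/0.33 = 0.003080 m/d
t = L / v = 123 / 0.003080 = 39940 d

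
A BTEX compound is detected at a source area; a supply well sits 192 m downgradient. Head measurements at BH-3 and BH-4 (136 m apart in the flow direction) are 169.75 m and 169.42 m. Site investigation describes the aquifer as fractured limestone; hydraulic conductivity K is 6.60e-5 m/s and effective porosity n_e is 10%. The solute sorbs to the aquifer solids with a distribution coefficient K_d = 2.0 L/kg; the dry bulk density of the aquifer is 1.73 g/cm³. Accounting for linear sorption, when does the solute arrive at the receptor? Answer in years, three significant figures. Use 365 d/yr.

Hydraulic gradient i = (169.75 − 169.42) / 136 = 0.33 / 136 = 0.002426
K = 6.60e-5 m/s × 86400 s/d = 5.702 m/d
Specific discharge q = 5.702 × 0.002426 = 0.01384 m/d
v = Ki/n = 5.702·0.002426/0.10 = 0.1384 m/d
Retardation R = 1 + ρ_b·K_d/n = 1 + 1.73×2.0/0.10 = 35.60
Contaminant velocity v_c = v/R = 0.1384/35.60 = 0.003887 m/d
t = L/v_c = 192/0.003887 = 49400 d
   = 49400/365 = 135 yr

135 years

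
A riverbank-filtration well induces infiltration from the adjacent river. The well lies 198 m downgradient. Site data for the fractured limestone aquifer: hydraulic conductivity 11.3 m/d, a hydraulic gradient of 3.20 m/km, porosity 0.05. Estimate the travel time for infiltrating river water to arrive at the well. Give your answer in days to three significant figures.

q = Ki = 11.3 × 0.0032 = 0.03616 m/d
Seepage velocity v = q / n = 0.03616 / 0.05 = 0.7232 m/d
t = L / v = 198 / 0.7232 = 273.8 d

274 days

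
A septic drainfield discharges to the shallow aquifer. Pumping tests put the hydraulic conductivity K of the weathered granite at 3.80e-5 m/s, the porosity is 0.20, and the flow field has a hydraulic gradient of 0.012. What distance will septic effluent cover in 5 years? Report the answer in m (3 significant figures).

360 m

K = 3.80e-5 m/s × 86400 s/d = 3.283 m/d
Specific discharge q = 3.283 × 0.012 = 0.03940 m/d
Average linear velocity = 0.03940 / 0.20 = 0.1970 m/d
T = 5 yr × 365 = 1825 d
L = v × T = 0.1970 × 1825 = 359.5 m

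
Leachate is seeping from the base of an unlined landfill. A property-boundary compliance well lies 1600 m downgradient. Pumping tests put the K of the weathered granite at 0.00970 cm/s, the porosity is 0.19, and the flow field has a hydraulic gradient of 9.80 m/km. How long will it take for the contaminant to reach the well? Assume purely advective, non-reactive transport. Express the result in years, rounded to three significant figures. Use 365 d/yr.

10.1 years

K = 0.00970 cm/s × 864 = 8.381 m/d
Darcy flux q = K·i = 8.381 × 0.0098 = 0.08213 m/d
v_s = q/n_e = 0.08213/0.19 = 0.4323 m/d
t = L / v = 1600 / 0.4323 = 3701 d
   = 3701 / 365 = 10.1 yr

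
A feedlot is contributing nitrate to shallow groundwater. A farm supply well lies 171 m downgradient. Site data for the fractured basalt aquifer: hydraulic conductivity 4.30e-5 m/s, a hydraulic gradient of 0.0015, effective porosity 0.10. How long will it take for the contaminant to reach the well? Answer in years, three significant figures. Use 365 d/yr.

K = 4.30e-5 m/s × 86400 s/d = 3.715 m/d
Darcy flux q = K·i = 3.715 × 0.0015 = 0.005573 m/d
v = Ki/n = 3.715·0.0015/0.10 = 0.05573 m/d
t = L / v = 171 / 0.05573 = 3068 d
   = 3068 / 365 = 8.41 yr

8.41 years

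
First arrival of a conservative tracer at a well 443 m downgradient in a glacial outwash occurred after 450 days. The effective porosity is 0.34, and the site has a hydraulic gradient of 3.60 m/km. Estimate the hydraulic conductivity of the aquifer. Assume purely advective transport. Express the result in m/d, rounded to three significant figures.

v = L / t = 443 / 450 = 0.9844 m/d
K = v · n / i = 0.9844 × 0.34 / 0.0036 = 93.0 m/d

93.0 m/d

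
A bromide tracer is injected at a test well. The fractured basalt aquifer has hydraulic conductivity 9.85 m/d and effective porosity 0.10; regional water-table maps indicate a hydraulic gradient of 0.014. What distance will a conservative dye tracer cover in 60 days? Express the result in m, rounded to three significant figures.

82.7 m

q = Ki = 9.85 × 0.014 = 0.1379 m/d
v_s = q/n_e = 0.1379/0.10 = 1.379 m/d
L = v × T = 1.379 × 60 = 82.74 m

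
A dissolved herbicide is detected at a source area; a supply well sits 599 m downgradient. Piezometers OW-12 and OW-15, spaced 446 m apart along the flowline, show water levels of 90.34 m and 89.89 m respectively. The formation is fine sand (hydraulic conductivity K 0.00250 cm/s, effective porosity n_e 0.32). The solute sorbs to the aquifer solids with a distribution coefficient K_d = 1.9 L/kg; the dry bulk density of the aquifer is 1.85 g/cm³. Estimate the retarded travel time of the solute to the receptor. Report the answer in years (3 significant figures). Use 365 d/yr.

2890 years

Hydraulic gradient i = (90.34 − 89.89) / 446 = 0.45 / 446 = 0.001009
K = 0.00250 cm/s × 864 = 2.160 m/d
Darcy flux q = K·i = 2.160 × 0.001009 = 0.002179 m/d
v = Ki/n = 2.160·0.001009/0.32 = 0.006811 m/d
Retardation R = 1 + ρ_b·K_d/n = 1 + 1.85×1.9/0.32 = 11.98
Contaminant velocity v_c = v/R = 0.006811/11.98 = 5.683e-4 m/d
t = L/v_c = 599/5.683e-4 = 1.054e6 d
   = 1.054e6/365 = 2890 yr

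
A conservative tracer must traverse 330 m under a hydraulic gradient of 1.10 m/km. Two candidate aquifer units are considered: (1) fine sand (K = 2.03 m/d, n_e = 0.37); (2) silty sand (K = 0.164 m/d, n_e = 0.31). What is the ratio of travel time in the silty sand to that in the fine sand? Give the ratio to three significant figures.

10.4

Unit 1 (fine sand): v = 2.03×0.0011/0.37 = 0.006035 m/d, t = 330/0.006035 = 54680 d
Unit 2 (silty sand): v = 0.164×0.0011/0.31 = 5.819e-4 m/d, t = 330/5.819e-4 = 567100 d
t(silty sand) / t(fine sand) = 567100/54680 = 10.4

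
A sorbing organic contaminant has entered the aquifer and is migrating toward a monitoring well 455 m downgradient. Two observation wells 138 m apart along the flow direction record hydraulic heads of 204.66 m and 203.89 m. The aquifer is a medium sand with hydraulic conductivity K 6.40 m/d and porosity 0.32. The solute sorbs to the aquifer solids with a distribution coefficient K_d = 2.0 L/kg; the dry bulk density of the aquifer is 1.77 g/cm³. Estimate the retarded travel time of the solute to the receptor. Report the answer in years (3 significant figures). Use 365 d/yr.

Hydraulic gradient i = (204.66 − 203.89) / 138 = 0.77 / 138 = 0.005580
Specific discharge q = 6.40 × 0.005580 = 0.03571 m/d
v = Ki/n = 6.40·0.005580/0.32 = 0.1116 m/d
Retardation R = 1 + ρ_b·K_d/n = 1 + 1.77×2.0/0.32 = 12.06
Contaminant velocity v_c = v/R = 0.1116/12.06 = 0.009251 m/d
t = L/v_c = 455/0.009251 = 49180 d
   = 49180/365 = 135 yr

135 years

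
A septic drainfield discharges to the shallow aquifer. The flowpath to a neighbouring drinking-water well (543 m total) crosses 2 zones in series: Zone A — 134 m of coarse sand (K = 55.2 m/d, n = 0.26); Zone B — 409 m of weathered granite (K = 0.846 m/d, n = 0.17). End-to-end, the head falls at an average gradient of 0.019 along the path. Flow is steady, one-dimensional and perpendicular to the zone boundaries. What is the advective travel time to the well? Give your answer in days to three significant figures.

4920 days

For zones in series the flux q is common to all zones; the equivalent conductivity is the harmonic (thickness-weighted) mean, K_eq = L_total / Σ(L_j/K_j).
Σ(L/K) = 134/55.2 + 409/0.846 = 2.428 + 483.5 = 485.9 d
K_eq = L_total / Σ(L/K) = 543 / 485.9 = 1.118 m/d
q = K_eq · i = 1.118 × 0.019 = 0.02123 m/d (same in every zone)
Zone A: v = q/n = 0.02123/0.26 = 0.08167 m/d → t_A = 134/0.08167 = 1641 d
Zone B: v = q/n = 0.02123/0.17 = 0.1249 m/d → t_B = 409/0.1249 = 3275 d
Total t = 1641 + 3275 = 4915 d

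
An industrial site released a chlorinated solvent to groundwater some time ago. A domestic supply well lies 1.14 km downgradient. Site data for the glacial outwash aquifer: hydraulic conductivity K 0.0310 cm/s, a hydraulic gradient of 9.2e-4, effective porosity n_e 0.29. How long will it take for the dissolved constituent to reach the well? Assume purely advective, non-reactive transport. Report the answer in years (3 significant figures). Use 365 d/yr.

K = 0.0310 cm/s × 864 = 26.78 m/d
Specific discharge q = 26.78 × 9.2e-4 = 0.02464 m/d
v_s = q/n_e = 0.02464/0.29 = 0.08497 m/d
L = 1.14 km = 1140 m
t = L / v = 1140 / 0.08497 = 13420 d
   = 13420 / 365 = 36.8 yr

36.8 years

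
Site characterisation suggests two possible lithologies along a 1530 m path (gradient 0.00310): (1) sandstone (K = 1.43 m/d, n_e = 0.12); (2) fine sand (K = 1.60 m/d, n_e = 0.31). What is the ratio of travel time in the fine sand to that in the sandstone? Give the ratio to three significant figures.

2.31

Unit 1 (sandstone): v = 1.43×0.0031/0.12 = 0.03694 m/d, t = 1530/0.03694 = 41420 d
Unit 2 (fine sand): v = 1.60×0.0031/0.31 = 0.01600 m/d, t = 1530/0.01600 = 95630 d
t(fine sand) / t(sandstone) = 95630/41420 = 2.31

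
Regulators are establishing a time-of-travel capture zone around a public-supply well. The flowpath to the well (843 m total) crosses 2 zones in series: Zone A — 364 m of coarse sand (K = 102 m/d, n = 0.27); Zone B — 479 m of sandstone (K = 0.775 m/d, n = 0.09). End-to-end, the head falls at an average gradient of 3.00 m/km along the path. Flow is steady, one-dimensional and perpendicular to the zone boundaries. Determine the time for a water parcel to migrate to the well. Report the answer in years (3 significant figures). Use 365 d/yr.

Continuity: the same q passes through each zone, so ΔH = q·Σ(L_j/K_j) — the zones act as resistances in series.
Σ(L/K) = 364/102 + 479/0.775 = 3.569 + 618.1 = 621.6 d
K_eq = L_total / Σ(L/K) = 843 / 621.6 = 1.356 m/d
q = K_eq · i = 1.356 × 0.0030 = 0.004068 m/d (same in every zone)
Zone A: v = q/n = 0.004068/0.27 = 0.01507 m/d → t_A = 364/0.01507 = 24160 d
Zone B: v = q/n = 0.004068/0.09 = 0.04520 m/d → t_B = 479/0.04520 = 10600 d
Total t = 24160 + 10600 = 34750 d
   = 34750 / 365 = 95.2 yr

95.2 years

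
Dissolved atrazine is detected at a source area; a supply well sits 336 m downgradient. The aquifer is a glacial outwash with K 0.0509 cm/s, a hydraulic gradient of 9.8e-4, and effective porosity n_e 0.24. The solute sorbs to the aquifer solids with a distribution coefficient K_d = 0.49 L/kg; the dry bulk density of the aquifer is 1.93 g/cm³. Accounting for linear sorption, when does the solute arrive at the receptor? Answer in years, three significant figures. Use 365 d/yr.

K = 0.0509 cm/s × 864 = 43.98 m/d
q = Ki = 43.98 × 9.8e-4 = 0.04310 m/d
Average linear velocity = 0.04310 / 0.24 = 0.1796 m/d
Retardation R = 1 + ρ_b·K_d/n = 1 + 1.93×0.49/0.24 = 4.940
Contaminant velocity v_c = v/R = 0.1796/4.940 = 0.03635 m/d
t = L/v_c = 336/0.03635 = 9244 d
   = 9244/365 = 25.3 yr

25.3 years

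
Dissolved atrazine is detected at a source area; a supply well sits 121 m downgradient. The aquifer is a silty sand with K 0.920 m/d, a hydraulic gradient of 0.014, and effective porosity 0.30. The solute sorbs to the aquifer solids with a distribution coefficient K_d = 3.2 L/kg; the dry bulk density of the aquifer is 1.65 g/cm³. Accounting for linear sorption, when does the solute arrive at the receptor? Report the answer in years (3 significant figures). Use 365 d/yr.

Specific discharge q = 0.920 × 0.014 = 0.01288 m/d
Average linear velocity = 0.01288 / 0.30 = 0.04293 m/d
Retardation R = 1 + ρ_b·K_d/n = 1 + 1.65×3.2/0.30 = 18.60
Contaminant velocity v_c = v/R = 0.04293/18.60 = 0.002308 m/d
t = L/v_c = 121/0.002308 = 52420 d
   = 52420/365 = 144 yr

144 years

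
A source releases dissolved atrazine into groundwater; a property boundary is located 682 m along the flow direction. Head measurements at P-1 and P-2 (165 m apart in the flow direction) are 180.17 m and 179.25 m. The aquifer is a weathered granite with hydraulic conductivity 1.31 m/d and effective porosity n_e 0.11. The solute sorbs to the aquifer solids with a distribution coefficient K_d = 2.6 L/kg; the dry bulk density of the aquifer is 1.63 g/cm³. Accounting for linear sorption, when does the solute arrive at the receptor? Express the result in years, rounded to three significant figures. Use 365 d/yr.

1110 years

Hydraulic gradient i = (180.17 − 179.25) / 165 = 0.92 / 165 = 0.005576
q = Ki = 1.31 × 0.005576 = 0.007304 m/d
Average linear velocity = 0.007304 / 0.11 = 0.06640 m/d
Retardation R = 1 + ρ_b·K_d/n = 1 + 1.63×2.6/0.11 = 39.53
Contaminant velocity v_c = v/R = 0.06640/39.53 = 0.001680 m/d
t = L/v_c = 682/0.001680 = 406000 d
   = 406000/365 = 1110 yr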